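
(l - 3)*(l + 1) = l^2 - 2*l - 3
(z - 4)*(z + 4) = z^2 - 16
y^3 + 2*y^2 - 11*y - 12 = (y - 3)*(y + 1)*(y + 4)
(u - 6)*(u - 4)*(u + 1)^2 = u^4 - 8*u^3 + 5*u^2 + 38*u + 24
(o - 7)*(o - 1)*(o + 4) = o^3 - 4*o^2 - 25*o + 28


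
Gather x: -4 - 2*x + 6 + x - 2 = -x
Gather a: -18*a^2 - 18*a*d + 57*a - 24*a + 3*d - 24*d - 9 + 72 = -18*a^2 + a*(33 - 18*d) - 21*d + 63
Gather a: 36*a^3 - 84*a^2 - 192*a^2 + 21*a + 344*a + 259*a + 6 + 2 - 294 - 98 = 36*a^3 - 276*a^2 + 624*a - 384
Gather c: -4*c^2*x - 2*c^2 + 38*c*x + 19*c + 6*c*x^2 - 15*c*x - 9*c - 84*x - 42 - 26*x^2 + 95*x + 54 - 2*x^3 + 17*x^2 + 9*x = c^2*(-4*x - 2) + c*(6*x^2 + 23*x + 10) - 2*x^3 - 9*x^2 + 20*x + 12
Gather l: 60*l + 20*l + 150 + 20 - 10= 80*l + 160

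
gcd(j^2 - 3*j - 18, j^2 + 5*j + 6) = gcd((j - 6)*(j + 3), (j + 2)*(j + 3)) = j + 3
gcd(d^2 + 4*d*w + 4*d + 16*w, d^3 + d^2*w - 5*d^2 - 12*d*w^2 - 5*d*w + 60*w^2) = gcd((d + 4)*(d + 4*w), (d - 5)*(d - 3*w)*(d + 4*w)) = d + 4*w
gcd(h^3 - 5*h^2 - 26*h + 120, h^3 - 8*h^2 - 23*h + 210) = h^2 - h - 30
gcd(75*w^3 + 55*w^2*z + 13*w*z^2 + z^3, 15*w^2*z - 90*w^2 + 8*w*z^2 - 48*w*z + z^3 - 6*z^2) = 15*w^2 + 8*w*z + z^2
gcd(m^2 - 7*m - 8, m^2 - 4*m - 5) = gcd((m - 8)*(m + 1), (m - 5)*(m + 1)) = m + 1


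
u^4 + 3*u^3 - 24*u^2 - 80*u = u*(u - 5)*(u + 4)^2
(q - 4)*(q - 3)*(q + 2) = q^3 - 5*q^2 - 2*q + 24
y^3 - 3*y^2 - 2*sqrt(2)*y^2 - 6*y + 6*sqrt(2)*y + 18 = (y - 3)*(y - 3*sqrt(2))*(y + sqrt(2))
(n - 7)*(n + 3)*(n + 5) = n^3 + n^2 - 41*n - 105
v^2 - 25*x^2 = (v - 5*x)*(v + 5*x)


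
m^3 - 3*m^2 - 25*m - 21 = (m - 7)*(m + 1)*(m + 3)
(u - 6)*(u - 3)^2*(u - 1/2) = u^4 - 25*u^3/2 + 51*u^2 - 153*u/2 + 27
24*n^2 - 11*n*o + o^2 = (-8*n + o)*(-3*n + o)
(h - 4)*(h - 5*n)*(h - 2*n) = h^3 - 7*h^2*n - 4*h^2 + 10*h*n^2 + 28*h*n - 40*n^2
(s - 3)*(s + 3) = s^2 - 9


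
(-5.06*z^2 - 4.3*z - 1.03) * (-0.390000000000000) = 1.9734*z^2 + 1.677*z + 0.4017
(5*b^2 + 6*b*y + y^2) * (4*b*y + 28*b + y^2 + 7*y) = 20*b^3*y + 140*b^3 + 29*b^2*y^2 + 203*b^2*y + 10*b*y^3 + 70*b*y^2 + y^4 + 7*y^3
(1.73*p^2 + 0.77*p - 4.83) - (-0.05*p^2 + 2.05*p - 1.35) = 1.78*p^2 - 1.28*p - 3.48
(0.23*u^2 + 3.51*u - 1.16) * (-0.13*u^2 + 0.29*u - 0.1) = -0.0299*u^4 - 0.3896*u^3 + 1.1457*u^2 - 0.6874*u + 0.116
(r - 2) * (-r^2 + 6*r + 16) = -r^3 + 8*r^2 + 4*r - 32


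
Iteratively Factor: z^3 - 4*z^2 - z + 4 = (z + 1)*(z^2 - 5*z + 4) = (z - 4)*(z + 1)*(z - 1)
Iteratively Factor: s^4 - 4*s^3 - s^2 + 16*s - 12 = (s + 2)*(s^3 - 6*s^2 + 11*s - 6) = (s - 1)*(s + 2)*(s^2 - 5*s + 6) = (s - 2)*(s - 1)*(s + 2)*(s - 3)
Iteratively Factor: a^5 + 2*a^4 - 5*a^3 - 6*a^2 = (a)*(a^4 + 2*a^3 - 5*a^2 - 6*a) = a^2*(a^3 + 2*a^2 - 5*a - 6) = a^2*(a + 3)*(a^2 - a - 2) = a^2*(a + 1)*(a + 3)*(a - 2)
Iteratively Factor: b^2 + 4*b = (b)*(b + 4)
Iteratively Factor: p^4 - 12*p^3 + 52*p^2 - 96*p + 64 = (p - 2)*(p^3 - 10*p^2 + 32*p - 32) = (p - 4)*(p - 2)*(p^2 - 6*p + 8) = (p - 4)*(p - 2)^2*(p - 4)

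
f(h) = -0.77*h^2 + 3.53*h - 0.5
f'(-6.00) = 12.77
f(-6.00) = -49.40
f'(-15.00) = 26.63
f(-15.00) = -226.70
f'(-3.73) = 9.27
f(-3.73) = -24.38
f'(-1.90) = 6.46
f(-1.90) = -9.99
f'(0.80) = 2.30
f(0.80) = 1.83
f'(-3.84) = 9.44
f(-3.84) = -25.41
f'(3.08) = -1.21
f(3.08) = 3.07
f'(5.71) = -5.26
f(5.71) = -5.45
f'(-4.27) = 10.11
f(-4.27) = -29.61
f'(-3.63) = 9.12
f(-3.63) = -23.46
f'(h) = 3.53 - 1.54*h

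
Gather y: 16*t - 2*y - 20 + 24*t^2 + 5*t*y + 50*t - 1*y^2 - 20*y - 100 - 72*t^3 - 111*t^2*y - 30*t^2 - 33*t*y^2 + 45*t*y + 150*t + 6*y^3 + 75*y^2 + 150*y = -72*t^3 - 6*t^2 + 216*t + 6*y^3 + y^2*(74 - 33*t) + y*(-111*t^2 + 50*t + 128) - 120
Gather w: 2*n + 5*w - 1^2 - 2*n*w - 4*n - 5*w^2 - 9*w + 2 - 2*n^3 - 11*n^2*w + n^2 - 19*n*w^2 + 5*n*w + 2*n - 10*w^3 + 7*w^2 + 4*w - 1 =-2*n^3 + n^2 - 10*w^3 + w^2*(2 - 19*n) + w*(-11*n^2 + 3*n)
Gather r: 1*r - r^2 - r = -r^2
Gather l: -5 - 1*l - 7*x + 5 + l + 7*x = 0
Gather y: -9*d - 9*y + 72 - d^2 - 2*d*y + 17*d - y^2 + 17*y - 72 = -d^2 + 8*d - y^2 + y*(8 - 2*d)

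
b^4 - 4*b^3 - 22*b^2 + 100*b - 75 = (b - 5)*(b - 3)*(b - 1)*(b + 5)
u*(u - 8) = u^2 - 8*u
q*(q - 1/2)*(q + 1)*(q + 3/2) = q^4 + 2*q^3 + q^2/4 - 3*q/4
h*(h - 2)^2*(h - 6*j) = h^4 - 6*h^3*j - 4*h^3 + 24*h^2*j + 4*h^2 - 24*h*j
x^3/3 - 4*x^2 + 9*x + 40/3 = (x/3 + 1/3)*(x - 8)*(x - 5)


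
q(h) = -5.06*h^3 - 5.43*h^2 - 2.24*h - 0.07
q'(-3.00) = -106.28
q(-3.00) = 94.40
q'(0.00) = -2.24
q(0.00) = -0.07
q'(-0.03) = -1.93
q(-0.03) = -0.01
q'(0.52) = -11.99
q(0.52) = -3.41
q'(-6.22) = -521.98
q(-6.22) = 1021.43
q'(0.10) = -3.48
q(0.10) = -0.35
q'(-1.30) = -13.78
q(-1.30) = 4.78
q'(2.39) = -114.91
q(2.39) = -105.52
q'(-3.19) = -122.07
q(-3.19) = 116.08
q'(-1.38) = -16.16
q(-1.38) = 5.98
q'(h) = -15.18*h^2 - 10.86*h - 2.24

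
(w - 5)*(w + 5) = w^2 - 25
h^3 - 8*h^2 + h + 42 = (h - 7)*(h - 3)*(h + 2)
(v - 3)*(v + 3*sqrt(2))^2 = v^3 - 3*v^2 + 6*sqrt(2)*v^2 - 18*sqrt(2)*v + 18*v - 54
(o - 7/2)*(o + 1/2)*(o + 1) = o^3 - 2*o^2 - 19*o/4 - 7/4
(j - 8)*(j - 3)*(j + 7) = j^3 - 4*j^2 - 53*j + 168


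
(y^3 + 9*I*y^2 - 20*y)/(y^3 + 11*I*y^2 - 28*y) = (y + 5*I)/(y + 7*I)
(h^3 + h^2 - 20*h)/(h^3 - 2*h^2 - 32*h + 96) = h*(h + 5)/(h^2 + 2*h - 24)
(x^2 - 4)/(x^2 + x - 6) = (x + 2)/(x + 3)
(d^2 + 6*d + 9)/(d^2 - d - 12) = (d + 3)/(d - 4)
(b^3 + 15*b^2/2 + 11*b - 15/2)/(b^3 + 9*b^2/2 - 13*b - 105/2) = (2*b - 1)/(2*b - 7)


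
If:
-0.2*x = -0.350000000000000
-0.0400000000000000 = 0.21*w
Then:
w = -0.19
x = 1.75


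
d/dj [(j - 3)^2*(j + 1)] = (j - 3)*(3*j - 1)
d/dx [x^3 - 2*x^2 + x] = 3*x^2 - 4*x + 1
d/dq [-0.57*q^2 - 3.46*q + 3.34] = -1.14*q - 3.46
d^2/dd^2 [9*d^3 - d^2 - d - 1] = 54*d - 2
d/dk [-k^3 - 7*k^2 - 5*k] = -3*k^2 - 14*k - 5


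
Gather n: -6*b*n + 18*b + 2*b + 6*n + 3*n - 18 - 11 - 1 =20*b + n*(9 - 6*b) - 30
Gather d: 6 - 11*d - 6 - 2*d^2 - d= -2*d^2 - 12*d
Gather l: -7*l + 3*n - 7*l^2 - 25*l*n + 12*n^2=-7*l^2 + l*(-25*n - 7) + 12*n^2 + 3*n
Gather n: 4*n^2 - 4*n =4*n^2 - 4*n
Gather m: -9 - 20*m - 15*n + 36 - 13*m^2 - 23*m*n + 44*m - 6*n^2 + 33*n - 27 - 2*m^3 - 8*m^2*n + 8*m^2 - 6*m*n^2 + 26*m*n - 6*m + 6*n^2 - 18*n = -2*m^3 + m^2*(-8*n - 5) + m*(-6*n^2 + 3*n + 18)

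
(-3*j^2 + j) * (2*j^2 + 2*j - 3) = -6*j^4 - 4*j^3 + 11*j^2 - 3*j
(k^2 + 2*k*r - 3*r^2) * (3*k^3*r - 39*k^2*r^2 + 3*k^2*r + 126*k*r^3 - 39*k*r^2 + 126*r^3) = 3*k^5*r - 33*k^4*r^2 + 3*k^4*r + 39*k^3*r^3 - 33*k^3*r^2 + 369*k^2*r^4 + 39*k^2*r^3 - 378*k*r^5 + 369*k*r^4 - 378*r^5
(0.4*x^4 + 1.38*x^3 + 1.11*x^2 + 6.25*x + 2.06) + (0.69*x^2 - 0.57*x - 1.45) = 0.4*x^4 + 1.38*x^3 + 1.8*x^2 + 5.68*x + 0.61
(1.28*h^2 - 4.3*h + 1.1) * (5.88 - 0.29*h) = -0.3712*h^3 + 8.7734*h^2 - 25.603*h + 6.468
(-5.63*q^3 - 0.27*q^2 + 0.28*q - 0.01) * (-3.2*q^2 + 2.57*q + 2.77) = 18.016*q^5 - 13.6051*q^4 - 17.185*q^3 + 0.00370000000000001*q^2 + 0.7499*q - 0.0277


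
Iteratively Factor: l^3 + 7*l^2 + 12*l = (l + 3)*(l^2 + 4*l) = l*(l + 3)*(l + 4)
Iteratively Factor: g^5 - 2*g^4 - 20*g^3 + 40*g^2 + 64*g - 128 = (g - 2)*(g^4 - 20*g^2 + 64) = (g - 2)*(g + 4)*(g^3 - 4*g^2 - 4*g + 16) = (g - 2)*(g + 2)*(g + 4)*(g^2 - 6*g + 8) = (g - 4)*(g - 2)*(g + 2)*(g + 4)*(g - 2)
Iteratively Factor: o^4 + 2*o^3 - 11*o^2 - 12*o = (o + 1)*(o^3 + o^2 - 12*o) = (o - 3)*(o + 1)*(o^2 + 4*o) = o*(o - 3)*(o + 1)*(o + 4)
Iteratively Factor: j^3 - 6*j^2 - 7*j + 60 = (j + 3)*(j^2 - 9*j + 20) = (j - 5)*(j + 3)*(j - 4)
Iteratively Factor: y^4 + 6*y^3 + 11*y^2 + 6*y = (y + 1)*(y^3 + 5*y^2 + 6*y) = (y + 1)*(y + 2)*(y^2 + 3*y) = (y + 1)*(y + 2)*(y + 3)*(y)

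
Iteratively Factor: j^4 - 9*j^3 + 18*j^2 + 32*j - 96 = (j + 2)*(j^3 - 11*j^2 + 40*j - 48) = (j - 4)*(j + 2)*(j^2 - 7*j + 12) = (j - 4)^2*(j + 2)*(j - 3)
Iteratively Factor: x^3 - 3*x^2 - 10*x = (x - 5)*(x^2 + 2*x) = (x - 5)*(x + 2)*(x)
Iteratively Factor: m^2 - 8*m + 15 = (m - 3)*(m - 5)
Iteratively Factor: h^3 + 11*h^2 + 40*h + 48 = (h + 3)*(h^2 + 8*h + 16) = (h + 3)*(h + 4)*(h + 4)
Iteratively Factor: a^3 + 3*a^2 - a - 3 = (a + 1)*(a^2 + 2*a - 3) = (a - 1)*(a + 1)*(a + 3)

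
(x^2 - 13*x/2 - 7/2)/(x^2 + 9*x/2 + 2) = (x - 7)/(x + 4)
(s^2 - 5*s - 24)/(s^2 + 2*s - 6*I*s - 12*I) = (s^2 - 5*s - 24)/(s^2 + s*(2 - 6*I) - 12*I)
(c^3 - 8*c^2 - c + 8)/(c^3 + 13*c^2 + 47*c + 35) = (c^2 - 9*c + 8)/(c^2 + 12*c + 35)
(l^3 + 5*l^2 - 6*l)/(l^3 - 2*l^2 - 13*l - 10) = l*(-l^2 - 5*l + 6)/(-l^3 + 2*l^2 + 13*l + 10)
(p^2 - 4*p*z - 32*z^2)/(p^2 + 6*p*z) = (p^2 - 4*p*z - 32*z^2)/(p*(p + 6*z))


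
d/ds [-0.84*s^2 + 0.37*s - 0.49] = 0.37 - 1.68*s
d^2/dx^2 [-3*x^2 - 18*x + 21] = -6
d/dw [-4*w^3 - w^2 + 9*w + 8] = -12*w^2 - 2*w + 9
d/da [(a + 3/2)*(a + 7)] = 2*a + 17/2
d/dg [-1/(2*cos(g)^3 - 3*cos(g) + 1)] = -3*sin(g)*cos(2*g)/(2*cos(g)^3 - 3*cos(g) + 1)^2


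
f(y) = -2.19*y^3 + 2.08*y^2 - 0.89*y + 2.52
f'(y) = -6.57*y^2 + 4.16*y - 0.89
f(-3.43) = 118.42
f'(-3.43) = -92.45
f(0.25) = 2.39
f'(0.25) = -0.26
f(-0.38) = 3.28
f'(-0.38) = -3.42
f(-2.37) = 45.47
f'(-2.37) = -47.65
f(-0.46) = 3.58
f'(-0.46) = -4.19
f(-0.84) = 6.03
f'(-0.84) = -9.02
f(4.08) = -115.23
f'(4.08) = -93.28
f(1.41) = -0.74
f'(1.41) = -8.09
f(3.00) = -40.56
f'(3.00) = -47.54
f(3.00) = -40.56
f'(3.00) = -47.54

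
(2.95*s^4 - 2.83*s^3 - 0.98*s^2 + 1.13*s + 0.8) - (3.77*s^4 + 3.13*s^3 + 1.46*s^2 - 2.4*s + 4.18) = -0.82*s^4 - 5.96*s^3 - 2.44*s^2 + 3.53*s - 3.38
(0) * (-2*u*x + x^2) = 0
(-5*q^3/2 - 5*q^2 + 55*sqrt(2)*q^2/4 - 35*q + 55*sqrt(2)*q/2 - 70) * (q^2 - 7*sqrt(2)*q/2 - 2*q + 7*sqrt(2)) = -5*q^5/2 + 45*sqrt(2)*q^4/2 - 485*q^3/4 + 65*sqrt(2)*q^2/2 + 525*q - 490*sqrt(2)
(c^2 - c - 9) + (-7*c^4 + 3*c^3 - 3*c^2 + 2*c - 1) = -7*c^4 + 3*c^3 - 2*c^2 + c - 10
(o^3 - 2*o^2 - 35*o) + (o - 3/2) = o^3 - 2*o^2 - 34*o - 3/2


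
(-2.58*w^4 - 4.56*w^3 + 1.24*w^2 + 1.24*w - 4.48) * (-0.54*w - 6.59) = 1.3932*w^5 + 19.4646*w^4 + 29.3808*w^3 - 8.8412*w^2 - 5.7524*w + 29.5232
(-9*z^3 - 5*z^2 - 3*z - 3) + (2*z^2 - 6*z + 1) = -9*z^3 - 3*z^2 - 9*z - 2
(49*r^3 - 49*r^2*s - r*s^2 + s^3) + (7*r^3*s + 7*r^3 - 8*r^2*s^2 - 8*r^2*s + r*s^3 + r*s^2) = 7*r^3*s + 56*r^3 - 8*r^2*s^2 - 57*r^2*s + r*s^3 + s^3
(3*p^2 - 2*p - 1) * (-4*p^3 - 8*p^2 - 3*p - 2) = -12*p^5 - 16*p^4 + 11*p^3 + 8*p^2 + 7*p + 2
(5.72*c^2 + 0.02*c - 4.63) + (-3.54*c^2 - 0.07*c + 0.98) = 2.18*c^2 - 0.05*c - 3.65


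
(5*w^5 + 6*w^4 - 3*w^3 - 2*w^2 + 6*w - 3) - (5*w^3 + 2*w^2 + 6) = 5*w^5 + 6*w^4 - 8*w^3 - 4*w^2 + 6*w - 9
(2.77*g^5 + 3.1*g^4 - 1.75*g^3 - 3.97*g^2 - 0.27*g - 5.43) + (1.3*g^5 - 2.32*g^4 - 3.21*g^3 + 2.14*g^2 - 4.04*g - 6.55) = 4.07*g^5 + 0.78*g^4 - 4.96*g^3 - 1.83*g^2 - 4.31*g - 11.98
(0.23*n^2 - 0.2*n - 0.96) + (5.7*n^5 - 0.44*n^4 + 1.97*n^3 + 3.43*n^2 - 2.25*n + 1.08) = 5.7*n^5 - 0.44*n^4 + 1.97*n^3 + 3.66*n^2 - 2.45*n + 0.12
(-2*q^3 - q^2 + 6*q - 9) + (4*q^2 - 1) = -2*q^3 + 3*q^2 + 6*q - 10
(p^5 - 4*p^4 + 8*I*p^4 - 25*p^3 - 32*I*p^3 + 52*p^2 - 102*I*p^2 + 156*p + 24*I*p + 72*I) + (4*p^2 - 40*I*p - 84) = p^5 - 4*p^4 + 8*I*p^4 - 25*p^3 - 32*I*p^3 + 56*p^2 - 102*I*p^2 + 156*p - 16*I*p - 84 + 72*I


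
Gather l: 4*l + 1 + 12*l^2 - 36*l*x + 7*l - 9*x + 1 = 12*l^2 + l*(11 - 36*x) - 9*x + 2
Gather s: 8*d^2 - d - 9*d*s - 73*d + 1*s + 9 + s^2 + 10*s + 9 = 8*d^2 - 74*d + s^2 + s*(11 - 9*d) + 18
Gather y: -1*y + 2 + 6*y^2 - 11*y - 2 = 6*y^2 - 12*y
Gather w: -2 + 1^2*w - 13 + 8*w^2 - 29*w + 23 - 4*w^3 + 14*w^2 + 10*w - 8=-4*w^3 + 22*w^2 - 18*w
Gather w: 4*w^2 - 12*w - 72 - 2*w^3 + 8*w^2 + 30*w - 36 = -2*w^3 + 12*w^2 + 18*w - 108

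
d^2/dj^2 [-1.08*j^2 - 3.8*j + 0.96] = -2.16000000000000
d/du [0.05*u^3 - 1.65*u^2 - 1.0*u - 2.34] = 0.15*u^2 - 3.3*u - 1.0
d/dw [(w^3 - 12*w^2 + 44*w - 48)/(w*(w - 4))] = 1 - 12/w^2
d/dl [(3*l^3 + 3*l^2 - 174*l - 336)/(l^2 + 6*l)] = 3*(l^4 + 12*l^3 + 64*l^2 + 224*l + 672)/(l^2*(l^2 + 12*l + 36))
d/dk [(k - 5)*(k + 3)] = 2*k - 2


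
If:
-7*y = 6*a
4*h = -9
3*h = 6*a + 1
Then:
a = -31/24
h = -9/4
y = 31/28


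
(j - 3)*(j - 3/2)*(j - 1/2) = j^3 - 5*j^2 + 27*j/4 - 9/4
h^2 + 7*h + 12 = (h + 3)*(h + 4)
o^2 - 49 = (o - 7)*(o + 7)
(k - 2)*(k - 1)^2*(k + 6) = k^4 + 2*k^3 - 19*k^2 + 28*k - 12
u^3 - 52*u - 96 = (u - 8)*(u + 2)*(u + 6)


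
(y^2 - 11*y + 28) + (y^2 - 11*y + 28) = 2*y^2 - 22*y + 56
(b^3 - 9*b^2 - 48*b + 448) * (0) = 0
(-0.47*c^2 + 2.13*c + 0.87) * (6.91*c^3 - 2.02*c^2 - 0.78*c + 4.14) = -3.2477*c^5 + 15.6677*c^4 + 2.0757*c^3 - 5.3646*c^2 + 8.1396*c + 3.6018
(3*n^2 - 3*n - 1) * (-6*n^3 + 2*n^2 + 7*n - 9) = -18*n^5 + 24*n^4 + 21*n^3 - 50*n^2 + 20*n + 9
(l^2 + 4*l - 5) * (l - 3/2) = l^3 + 5*l^2/2 - 11*l + 15/2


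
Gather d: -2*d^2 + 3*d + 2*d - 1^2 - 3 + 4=-2*d^2 + 5*d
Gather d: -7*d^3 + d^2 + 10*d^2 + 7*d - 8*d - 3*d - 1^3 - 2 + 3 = -7*d^3 + 11*d^2 - 4*d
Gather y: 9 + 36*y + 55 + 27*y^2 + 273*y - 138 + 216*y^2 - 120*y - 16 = 243*y^2 + 189*y - 90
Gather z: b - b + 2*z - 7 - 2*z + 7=0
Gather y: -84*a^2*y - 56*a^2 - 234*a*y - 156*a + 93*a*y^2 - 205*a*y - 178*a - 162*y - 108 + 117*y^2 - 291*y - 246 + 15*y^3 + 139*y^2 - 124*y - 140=-56*a^2 - 334*a + 15*y^3 + y^2*(93*a + 256) + y*(-84*a^2 - 439*a - 577) - 494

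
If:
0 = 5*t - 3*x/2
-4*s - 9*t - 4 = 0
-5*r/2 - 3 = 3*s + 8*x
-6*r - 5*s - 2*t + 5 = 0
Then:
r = 4780/3423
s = -691/1141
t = -200/1141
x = -2000/3423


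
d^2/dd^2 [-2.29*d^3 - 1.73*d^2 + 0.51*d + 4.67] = -13.74*d - 3.46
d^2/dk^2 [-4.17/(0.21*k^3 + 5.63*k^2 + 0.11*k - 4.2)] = ((5.2542*k + 46.9542)*(0.21*k^3 + 5.63*k^2 + 0.11*k - 4.2) - 4.17*(0.63*k^2 + 11.26*k + 0.11)*(1.26*k^2 + 22.52*k + 0.22))/(0.21*k^3 + 5.63*k^2 + 0.11*k - 4.2)^3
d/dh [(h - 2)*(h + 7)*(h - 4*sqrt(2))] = 3*h^2 - 8*sqrt(2)*h + 10*h - 20*sqrt(2) - 14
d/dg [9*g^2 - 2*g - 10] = 18*g - 2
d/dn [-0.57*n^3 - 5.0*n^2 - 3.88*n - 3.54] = -1.71*n^2 - 10.0*n - 3.88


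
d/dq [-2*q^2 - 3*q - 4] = -4*q - 3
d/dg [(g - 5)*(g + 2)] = 2*g - 3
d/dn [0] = 0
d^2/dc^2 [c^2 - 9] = 2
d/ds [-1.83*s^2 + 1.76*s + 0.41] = 1.76 - 3.66*s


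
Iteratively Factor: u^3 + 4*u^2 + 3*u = (u)*(u^2 + 4*u + 3) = u*(u + 3)*(u + 1)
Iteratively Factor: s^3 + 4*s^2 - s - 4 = (s - 1)*(s^2 + 5*s + 4) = (s - 1)*(s + 1)*(s + 4)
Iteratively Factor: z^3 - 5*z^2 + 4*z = (z - 4)*(z^2 - z) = z*(z - 4)*(z - 1)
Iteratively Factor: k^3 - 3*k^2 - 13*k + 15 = (k - 5)*(k^2 + 2*k - 3) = (k - 5)*(k + 3)*(k - 1)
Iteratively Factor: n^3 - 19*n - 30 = (n - 5)*(n^2 + 5*n + 6) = (n - 5)*(n + 3)*(n + 2)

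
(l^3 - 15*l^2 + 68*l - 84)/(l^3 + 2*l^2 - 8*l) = (l^2 - 13*l + 42)/(l*(l + 4))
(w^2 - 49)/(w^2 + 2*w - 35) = (w - 7)/(w - 5)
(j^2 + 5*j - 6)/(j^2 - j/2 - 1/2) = 2*(j + 6)/(2*j + 1)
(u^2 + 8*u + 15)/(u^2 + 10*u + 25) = (u + 3)/(u + 5)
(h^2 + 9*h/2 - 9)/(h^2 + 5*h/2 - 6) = (h + 6)/(h + 4)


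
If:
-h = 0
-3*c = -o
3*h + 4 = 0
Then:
No Solution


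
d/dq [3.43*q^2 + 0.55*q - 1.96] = 6.86*q + 0.55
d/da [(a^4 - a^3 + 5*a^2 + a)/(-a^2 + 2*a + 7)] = (-2*a^5 + 7*a^4 + 24*a^3 - 10*a^2 + 70*a + 7)/(a^4 - 4*a^3 - 10*a^2 + 28*a + 49)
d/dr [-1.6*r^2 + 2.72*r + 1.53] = 2.72 - 3.2*r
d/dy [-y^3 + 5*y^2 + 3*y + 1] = -3*y^2 + 10*y + 3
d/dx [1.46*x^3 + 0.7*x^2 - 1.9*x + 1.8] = 4.38*x^2 + 1.4*x - 1.9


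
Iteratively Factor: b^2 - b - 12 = (b - 4)*(b + 3)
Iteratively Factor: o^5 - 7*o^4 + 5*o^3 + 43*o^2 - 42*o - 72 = (o - 4)*(o^4 - 3*o^3 - 7*o^2 + 15*o + 18) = (o - 4)*(o + 1)*(o^3 - 4*o^2 - 3*o + 18) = (o - 4)*(o + 1)*(o + 2)*(o^2 - 6*o + 9) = (o - 4)*(o - 3)*(o + 1)*(o + 2)*(o - 3)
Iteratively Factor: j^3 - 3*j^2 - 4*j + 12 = (j - 2)*(j^2 - j - 6) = (j - 3)*(j - 2)*(j + 2)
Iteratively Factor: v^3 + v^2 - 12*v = (v - 3)*(v^2 + 4*v) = v*(v - 3)*(v + 4)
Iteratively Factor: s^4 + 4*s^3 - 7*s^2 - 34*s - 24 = (s + 2)*(s^3 + 2*s^2 - 11*s - 12) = (s + 2)*(s + 4)*(s^2 - 2*s - 3) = (s - 3)*(s + 2)*(s + 4)*(s + 1)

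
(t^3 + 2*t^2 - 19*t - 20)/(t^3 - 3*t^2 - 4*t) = (t + 5)/t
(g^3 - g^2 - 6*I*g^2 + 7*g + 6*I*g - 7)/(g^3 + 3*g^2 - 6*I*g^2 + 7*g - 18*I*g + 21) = (g - 1)/(g + 3)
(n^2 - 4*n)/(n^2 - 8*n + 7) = n*(n - 4)/(n^2 - 8*n + 7)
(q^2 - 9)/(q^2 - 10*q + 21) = (q + 3)/(q - 7)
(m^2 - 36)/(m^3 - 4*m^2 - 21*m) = (36 - m^2)/(m*(-m^2 + 4*m + 21))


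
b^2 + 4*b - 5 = (b - 1)*(b + 5)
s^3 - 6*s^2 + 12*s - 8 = (s - 2)^3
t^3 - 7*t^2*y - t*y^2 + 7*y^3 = (t - 7*y)*(t - y)*(t + y)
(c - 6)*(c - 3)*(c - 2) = c^3 - 11*c^2 + 36*c - 36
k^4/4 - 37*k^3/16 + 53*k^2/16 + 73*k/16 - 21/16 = (k/4 + 1/4)*(k - 7)*(k - 3)*(k - 1/4)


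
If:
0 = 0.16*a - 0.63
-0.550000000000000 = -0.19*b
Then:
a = 3.94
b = 2.89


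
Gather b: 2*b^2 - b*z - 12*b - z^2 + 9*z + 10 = 2*b^2 + b*(-z - 12) - z^2 + 9*z + 10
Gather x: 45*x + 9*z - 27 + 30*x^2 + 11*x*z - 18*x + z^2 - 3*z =30*x^2 + x*(11*z + 27) + z^2 + 6*z - 27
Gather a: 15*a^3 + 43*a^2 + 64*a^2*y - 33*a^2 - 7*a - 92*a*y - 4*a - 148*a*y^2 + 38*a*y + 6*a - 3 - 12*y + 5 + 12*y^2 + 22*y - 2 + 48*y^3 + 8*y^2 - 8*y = 15*a^3 + a^2*(64*y + 10) + a*(-148*y^2 - 54*y - 5) + 48*y^3 + 20*y^2 + 2*y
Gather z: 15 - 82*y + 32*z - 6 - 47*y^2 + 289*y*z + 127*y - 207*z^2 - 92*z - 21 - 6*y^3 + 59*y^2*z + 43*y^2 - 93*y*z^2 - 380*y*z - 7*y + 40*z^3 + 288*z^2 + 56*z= -6*y^3 - 4*y^2 + 38*y + 40*z^3 + z^2*(81 - 93*y) + z*(59*y^2 - 91*y - 4) - 12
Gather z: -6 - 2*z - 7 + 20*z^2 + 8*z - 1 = 20*z^2 + 6*z - 14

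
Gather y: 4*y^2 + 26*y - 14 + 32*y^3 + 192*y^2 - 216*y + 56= 32*y^3 + 196*y^2 - 190*y + 42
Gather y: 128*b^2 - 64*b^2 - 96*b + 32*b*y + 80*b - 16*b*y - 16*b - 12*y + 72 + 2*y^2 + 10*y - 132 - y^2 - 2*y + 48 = 64*b^2 - 32*b + y^2 + y*(16*b - 4) - 12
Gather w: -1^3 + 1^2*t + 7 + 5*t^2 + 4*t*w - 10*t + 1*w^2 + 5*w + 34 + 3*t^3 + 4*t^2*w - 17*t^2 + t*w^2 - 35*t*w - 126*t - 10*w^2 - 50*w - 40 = 3*t^3 - 12*t^2 - 135*t + w^2*(t - 9) + w*(4*t^2 - 31*t - 45)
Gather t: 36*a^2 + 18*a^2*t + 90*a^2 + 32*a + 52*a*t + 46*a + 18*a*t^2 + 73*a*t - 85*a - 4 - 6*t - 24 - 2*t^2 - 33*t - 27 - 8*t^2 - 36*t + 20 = 126*a^2 - 7*a + t^2*(18*a - 10) + t*(18*a^2 + 125*a - 75) - 35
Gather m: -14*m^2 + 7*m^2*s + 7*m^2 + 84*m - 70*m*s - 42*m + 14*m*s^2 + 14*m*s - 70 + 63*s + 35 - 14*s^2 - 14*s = m^2*(7*s - 7) + m*(14*s^2 - 56*s + 42) - 14*s^2 + 49*s - 35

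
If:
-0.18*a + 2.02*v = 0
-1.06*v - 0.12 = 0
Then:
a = -1.27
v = -0.11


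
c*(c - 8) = c^2 - 8*c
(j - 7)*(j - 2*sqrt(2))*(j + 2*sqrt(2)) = j^3 - 7*j^2 - 8*j + 56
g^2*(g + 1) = g^3 + g^2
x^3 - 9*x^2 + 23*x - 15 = (x - 5)*(x - 3)*(x - 1)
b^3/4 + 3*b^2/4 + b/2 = b*(b/4 + 1/2)*(b + 1)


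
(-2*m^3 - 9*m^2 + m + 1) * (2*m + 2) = -4*m^4 - 22*m^3 - 16*m^2 + 4*m + 2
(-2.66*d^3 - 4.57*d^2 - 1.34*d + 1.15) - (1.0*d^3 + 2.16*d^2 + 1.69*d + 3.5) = -3.66*d^3 - 6.73*d^2 - 3.03*d - 2.35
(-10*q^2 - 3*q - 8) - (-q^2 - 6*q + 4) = -9*q^2 + 3*q - 12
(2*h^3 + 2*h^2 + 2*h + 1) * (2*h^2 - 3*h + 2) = 4*h^5 - 2*h^4 + 2*h^3 + h + 2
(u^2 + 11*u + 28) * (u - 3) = u^3 + 8*u^2 - 5*u - 84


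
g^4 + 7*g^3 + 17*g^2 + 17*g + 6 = (g + 1)^2*(g + 2)*(g + 3)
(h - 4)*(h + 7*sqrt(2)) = h^2 - 4*h + 7*sqrt(2)*h - 28*sqrt(2)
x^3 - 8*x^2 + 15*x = x*(x - 5)*(x - 3)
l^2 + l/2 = l*(l + 1/2)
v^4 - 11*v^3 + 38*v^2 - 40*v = v*(v - 5)*(v - 4)*(v - 2)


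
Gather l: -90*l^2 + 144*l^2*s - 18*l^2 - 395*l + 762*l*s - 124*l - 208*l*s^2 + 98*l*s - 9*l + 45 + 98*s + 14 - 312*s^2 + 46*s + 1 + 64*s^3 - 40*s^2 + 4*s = l^2*(144*s - 108) + l*(-208*s^2 + 860*s - 528) + 64*s^3 - 352*s^2 + 148*s + 60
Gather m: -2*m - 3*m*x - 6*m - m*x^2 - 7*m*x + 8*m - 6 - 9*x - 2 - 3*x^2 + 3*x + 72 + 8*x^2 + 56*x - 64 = m*(-x^2 - 10*x) + 5*x^2 + 50*x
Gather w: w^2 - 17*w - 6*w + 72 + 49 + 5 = w^2 - 23*w + 126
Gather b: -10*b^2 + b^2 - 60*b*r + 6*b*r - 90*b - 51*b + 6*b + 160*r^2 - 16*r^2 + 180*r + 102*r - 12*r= -9*b^2 + b*(-54*r - 135) + 144*r^2 + 270*r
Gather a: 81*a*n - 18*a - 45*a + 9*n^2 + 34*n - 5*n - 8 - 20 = a*(81*n - 63) + 9*n^2 + 29*n - 28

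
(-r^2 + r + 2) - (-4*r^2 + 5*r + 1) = 3*r^2 - 4*r + 1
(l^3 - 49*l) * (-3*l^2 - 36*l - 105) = -3*l^5 - 36*l^4 + 42*l^3 + 1764*l^2 + 5145*l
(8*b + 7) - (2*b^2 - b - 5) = -2*b^2 + 9*b + 12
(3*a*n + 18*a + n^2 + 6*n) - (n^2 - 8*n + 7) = 3*a*n + 18*a + 14*n - 7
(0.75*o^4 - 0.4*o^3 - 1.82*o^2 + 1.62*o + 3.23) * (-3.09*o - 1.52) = -2.3175*o^5 + 0.0959999999999999*o^4 + 6.2318*o^3 - 2.2394*o^2 - 12.4431*o - 4.9096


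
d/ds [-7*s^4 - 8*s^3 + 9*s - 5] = -28*s^3 - 24*s^2 + 9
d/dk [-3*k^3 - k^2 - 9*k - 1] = -9*k^2 - 2*k - 9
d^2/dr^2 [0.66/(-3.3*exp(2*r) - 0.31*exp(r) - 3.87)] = (-0.66*(6.6*exp(r) + 0.31)*(13.2*exp(r) + 0.62)*exp(r) + (8.712*exp(r) + 0.2046)*(3.3*exp(2*r) + 0.31*exp(r) + 3.87))*exp(r)/(3.3*exp(2*r) + 0.31*exp(r) + 3.87)^3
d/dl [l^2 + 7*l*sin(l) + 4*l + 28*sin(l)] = 7*l*cos(l) + 2*l + 7*sin(l) + 28*cos(l) + 4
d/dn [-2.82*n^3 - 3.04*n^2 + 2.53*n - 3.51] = -8.46*n^2 - 6.08*n + 2.53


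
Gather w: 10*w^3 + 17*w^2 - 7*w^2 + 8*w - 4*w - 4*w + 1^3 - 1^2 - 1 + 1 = 10*w^3 + 10*w^2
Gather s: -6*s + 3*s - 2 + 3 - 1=-3*s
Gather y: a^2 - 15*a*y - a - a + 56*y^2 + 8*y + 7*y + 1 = a^2 - 2*a + 56*y^2 + y*(15 - 15*a) + 1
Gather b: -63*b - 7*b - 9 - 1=-70*b - 10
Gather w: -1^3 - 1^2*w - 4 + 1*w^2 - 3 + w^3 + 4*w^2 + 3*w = w^3 + 5*w^2 + 2*w - 8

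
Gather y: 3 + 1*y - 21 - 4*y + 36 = 18 - 3*y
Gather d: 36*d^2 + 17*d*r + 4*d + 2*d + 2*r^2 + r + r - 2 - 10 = 36*d^2 + d*(17*r + 6) + 2*r^2 + 2*r - 12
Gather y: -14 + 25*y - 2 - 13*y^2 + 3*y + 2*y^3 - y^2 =2*y^3 - 14*y^2 + 28*y - 16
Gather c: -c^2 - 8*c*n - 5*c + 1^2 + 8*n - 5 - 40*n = -c^2 + c*(-8*n - 5) - 32*n - 4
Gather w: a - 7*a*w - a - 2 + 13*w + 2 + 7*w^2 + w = 7*w^2 + w*(14 - 7*a)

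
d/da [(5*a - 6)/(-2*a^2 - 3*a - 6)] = 2*(5*a^2 - 12*a - 24)/(4*a^4 + 12*a^3 + 33*a^2 + 36*a + 36)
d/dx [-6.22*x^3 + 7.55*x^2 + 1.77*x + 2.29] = -18.66*x^2 + 15.1*x + 1.77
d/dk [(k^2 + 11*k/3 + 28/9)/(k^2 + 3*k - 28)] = 2*(-3*k^2 - 280*k - 504)/(9*(k^4 + 6*k^3 - 47*k^2 - 168*k + 784))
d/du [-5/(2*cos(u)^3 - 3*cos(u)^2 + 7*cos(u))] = 5*(-6*cos(u)^2 + 6*cos(u) - 7)*sin(u)/((-3*cos(u) + cos(2*u) + 8)^2*cos(u)^2)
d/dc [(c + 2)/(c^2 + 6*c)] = (c*(c + 6) - 2*(c + 2)*(c + 3))/(c^2*(c + 6)^2)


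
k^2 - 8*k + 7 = (k - 7)*(k - 1)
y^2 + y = y*(y + 1)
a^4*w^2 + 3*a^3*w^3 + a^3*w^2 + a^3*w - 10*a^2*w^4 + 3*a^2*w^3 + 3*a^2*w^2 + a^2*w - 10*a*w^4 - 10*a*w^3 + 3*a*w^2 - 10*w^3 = (a - 2*w)*(a + 5*w)*(a*w + 1)*(a*w + w)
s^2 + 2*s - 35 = (s - 5)*(s + 7)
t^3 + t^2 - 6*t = t*(t - 2)*(t + 3)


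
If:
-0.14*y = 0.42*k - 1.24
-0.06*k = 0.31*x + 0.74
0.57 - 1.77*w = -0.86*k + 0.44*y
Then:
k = 2.95238095238095 - 0.333333333333333*y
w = 1.75652407855798 - 0.410546139359699*y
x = 0.0645161290322581*y - 2.95852534562212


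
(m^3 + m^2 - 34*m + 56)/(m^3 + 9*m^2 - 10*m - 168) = (m - 2)/(m + 6)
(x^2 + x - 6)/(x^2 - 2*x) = (x + 3)/x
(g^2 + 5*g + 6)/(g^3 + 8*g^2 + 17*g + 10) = (g + 3)/(g^2 + 6*g + 5)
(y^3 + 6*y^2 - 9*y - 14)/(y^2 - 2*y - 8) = (-y^3 - 6*y^2 + 9*y + 14)/(-y^2 + 2*y + 8)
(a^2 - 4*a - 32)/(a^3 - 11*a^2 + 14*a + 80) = (a + 4)/(a^2 - 3*a - 10)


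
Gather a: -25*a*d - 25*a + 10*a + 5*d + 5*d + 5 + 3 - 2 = a*(-25*d - 15) + 10*d + 6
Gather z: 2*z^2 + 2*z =2*z^2 + 2*z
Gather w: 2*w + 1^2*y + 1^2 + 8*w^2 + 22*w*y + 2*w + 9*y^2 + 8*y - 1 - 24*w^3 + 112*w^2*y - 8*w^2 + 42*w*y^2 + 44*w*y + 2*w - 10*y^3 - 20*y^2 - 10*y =-24*w^3 + 112*w^2*y + w*(42*y^2 + 66*y + 6) - 10*y^3 - 11*y^2 - y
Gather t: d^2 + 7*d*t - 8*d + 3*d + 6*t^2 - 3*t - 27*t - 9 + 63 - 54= d^2 - 5*d + 6*t^2 + t*(7*d - 30)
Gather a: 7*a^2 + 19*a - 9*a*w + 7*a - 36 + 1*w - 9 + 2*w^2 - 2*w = 7*a^2 + a*(26 - 9*w) + 2*w^2 - w - 45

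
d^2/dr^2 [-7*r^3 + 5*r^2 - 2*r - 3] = 10 - 42*r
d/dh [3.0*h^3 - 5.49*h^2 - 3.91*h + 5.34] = 9.0*h^2 - 10.98*h - 3.91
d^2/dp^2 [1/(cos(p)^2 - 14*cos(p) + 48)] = (-8*sin(p)^4 + 12*sin(p)^2 - 1449*cos(p) + 21*cos(3*p) + 588)/(2*(cos(p) - 8)^3*(cos(p) - 6)^3)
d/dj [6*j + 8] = 6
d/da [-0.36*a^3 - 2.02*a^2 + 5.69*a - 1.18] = -1.08*a^2 - 4.04*a + 5.69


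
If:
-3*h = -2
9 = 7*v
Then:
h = 2/3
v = 9/7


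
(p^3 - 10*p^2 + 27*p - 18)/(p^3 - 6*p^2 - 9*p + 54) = (p - 1)/(p + 3)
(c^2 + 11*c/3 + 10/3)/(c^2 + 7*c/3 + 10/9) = 3*(c + 2)/(3*c + 2)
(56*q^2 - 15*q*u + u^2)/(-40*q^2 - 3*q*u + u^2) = (-7*q + u)/(5*q + u)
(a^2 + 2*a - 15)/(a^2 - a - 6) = (a + 5)/(a + 2)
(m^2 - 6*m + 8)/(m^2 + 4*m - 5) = (m^2 - 6*m + 8)/(m^2 + 4*m - 5)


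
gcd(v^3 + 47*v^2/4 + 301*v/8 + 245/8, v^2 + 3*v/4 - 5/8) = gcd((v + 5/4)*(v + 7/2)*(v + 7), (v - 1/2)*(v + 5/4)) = v + 5/4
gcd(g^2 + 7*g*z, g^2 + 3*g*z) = g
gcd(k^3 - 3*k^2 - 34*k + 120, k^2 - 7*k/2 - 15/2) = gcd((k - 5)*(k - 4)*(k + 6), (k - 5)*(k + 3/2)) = k - 5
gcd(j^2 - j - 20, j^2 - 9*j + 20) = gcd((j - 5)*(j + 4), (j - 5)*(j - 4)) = j - 5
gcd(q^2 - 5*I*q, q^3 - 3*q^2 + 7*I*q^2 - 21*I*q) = q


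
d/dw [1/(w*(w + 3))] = (-2*w - 3)/(w^2*(w^2 + 6*w + 9))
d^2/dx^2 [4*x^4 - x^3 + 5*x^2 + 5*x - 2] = 48*x^2 - 6*x + 10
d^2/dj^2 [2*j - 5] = 0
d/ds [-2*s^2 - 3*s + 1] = -4*s - 3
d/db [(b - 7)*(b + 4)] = 2*b - 3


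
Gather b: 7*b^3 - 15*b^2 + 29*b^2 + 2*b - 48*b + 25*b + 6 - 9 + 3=7*b^3 + 14*b^2 - 21*b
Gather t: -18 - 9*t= -9*t - 18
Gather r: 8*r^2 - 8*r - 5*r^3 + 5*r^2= -5*r^3 + 13*r^2 - 8*r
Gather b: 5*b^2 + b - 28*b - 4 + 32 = 5*b^2 - 27*b + 28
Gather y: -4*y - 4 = -4*y - 4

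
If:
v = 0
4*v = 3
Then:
No Solution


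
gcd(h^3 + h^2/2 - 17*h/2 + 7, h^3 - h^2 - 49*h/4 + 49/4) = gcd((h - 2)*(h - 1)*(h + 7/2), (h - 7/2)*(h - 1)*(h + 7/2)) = h^2 + 5*h/2 - 7/2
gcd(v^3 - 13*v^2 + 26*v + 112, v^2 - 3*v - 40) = v - 8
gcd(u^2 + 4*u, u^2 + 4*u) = u^2 + 4*u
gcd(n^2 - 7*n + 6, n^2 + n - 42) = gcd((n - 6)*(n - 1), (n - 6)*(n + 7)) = n - 6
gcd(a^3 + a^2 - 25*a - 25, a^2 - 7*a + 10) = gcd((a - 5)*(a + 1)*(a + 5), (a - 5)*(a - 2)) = a - 5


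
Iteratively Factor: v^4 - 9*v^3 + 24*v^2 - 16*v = (v - 1)*(v^3 - 8*v^2 + 16*v) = (v - 4)*(v - 1)*(v^2 - 4*v) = (v - 4)^2*(v - 1)*(v)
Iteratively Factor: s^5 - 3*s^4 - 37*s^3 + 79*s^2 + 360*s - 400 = (s - 5)*(s^4 + 2*s^3 - 27*s^2 - 56*s + 80) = (s - 5)*(s + 4)*(s^3 - 2*s^2 - 19*s + 20) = (s - 5)^2*(s + 4)*(s^2 + 3*s - 4) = (s - 5)^2*(s - 1)*(s + 4)*(s + 4)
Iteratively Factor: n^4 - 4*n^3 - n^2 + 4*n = (n)*(n^3 - 4*n^2 - n + 4) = n*(n + 1)*(n^2 - 5*n + 4) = n*(n - 1)*(n + 1)*(n - 4)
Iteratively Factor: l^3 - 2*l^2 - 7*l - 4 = (l + 1)*(l^2 - 3*l - 4) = (l + 1)^2*(l - 4)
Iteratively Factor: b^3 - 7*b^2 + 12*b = (b - 4)*(b^2 - 3*b) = b*(b - 4)*(b - 3)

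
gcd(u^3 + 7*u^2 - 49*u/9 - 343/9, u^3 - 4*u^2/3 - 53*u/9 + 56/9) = u + 7/3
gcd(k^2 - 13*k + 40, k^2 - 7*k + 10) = k - 5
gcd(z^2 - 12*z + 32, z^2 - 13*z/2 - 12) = z - 8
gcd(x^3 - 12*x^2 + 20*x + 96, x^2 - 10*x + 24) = x - 6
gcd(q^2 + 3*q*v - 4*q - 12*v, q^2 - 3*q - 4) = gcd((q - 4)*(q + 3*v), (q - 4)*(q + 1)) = q - 4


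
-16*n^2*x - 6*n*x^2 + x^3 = x*(-8*n + x)*(2*n + x)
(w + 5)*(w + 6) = w^2 + 11*w + 30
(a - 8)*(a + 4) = a^2 - 4*a - 32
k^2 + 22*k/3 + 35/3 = (k + 7/3)*(k + 5)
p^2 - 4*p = p*(p - 4)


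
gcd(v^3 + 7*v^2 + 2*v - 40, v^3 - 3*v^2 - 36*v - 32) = v + 4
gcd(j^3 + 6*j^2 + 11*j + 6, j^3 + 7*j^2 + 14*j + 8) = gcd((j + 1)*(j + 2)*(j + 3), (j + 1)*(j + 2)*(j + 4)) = j^2 + 3*j + 2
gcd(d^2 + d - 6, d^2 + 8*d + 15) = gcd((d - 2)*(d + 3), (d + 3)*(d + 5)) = d + 3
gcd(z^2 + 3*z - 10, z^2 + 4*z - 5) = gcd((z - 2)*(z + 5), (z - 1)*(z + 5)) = z + 5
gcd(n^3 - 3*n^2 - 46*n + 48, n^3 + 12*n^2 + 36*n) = n + 6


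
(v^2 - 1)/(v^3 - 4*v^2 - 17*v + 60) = (v^2 - 1)/(v^3 - 4*v^2 - 17*v + 60)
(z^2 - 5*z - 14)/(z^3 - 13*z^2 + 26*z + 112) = 1/(z - 8)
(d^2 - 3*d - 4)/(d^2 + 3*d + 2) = (d - 4)/(d + 2)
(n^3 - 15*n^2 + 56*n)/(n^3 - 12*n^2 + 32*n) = (n - 7)/(n - 4)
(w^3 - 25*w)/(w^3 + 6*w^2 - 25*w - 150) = w/(w + 6)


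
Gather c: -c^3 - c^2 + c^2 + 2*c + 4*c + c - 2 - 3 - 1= -c^3 + 7*c - 6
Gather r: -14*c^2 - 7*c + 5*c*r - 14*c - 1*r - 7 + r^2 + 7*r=-14*c^2 - 21*c + r^2 + r*(5*c + 6) - 7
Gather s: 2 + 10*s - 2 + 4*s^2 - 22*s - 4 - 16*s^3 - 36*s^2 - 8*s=-16*s^3 - 32*s^2 - 20*s - 4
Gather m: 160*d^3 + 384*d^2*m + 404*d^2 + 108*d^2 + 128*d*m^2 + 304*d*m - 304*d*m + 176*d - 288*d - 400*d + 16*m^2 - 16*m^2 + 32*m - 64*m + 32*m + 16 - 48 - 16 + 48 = 160*d^3 + 384*d^2*m + 512*d^2 + 128*d*m^2 - 512*d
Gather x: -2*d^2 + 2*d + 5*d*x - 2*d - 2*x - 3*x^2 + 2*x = -2*d^2 + 5*d*x - 3*x^2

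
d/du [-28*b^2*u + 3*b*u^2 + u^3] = -28*b^2 + 6*b*u + 3*u^2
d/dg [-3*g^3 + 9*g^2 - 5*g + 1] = -9*g^2 + 18*g - 5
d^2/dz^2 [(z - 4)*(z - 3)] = 2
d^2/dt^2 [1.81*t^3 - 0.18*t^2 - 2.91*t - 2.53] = 10.86*t - 0.36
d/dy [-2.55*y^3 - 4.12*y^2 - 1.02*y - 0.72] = -7.65*y^2 - 8.24*y - 1.02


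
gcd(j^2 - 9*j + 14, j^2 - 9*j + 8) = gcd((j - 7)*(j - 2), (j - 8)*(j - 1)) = 1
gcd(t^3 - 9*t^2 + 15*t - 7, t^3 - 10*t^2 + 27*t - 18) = t - 1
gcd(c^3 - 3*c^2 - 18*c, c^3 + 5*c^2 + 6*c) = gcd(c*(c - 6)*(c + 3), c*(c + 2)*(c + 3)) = c^2 + 3*c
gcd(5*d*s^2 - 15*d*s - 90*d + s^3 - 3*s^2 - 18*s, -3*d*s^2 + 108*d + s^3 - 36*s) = s - 6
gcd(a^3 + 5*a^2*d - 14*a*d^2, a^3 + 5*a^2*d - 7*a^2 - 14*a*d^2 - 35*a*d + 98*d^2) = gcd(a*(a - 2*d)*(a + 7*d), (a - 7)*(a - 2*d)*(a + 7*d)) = a^2 + 5*a*d - 14*d^2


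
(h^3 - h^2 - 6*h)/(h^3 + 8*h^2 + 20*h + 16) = h*(h - 3)/(h^2 + 6*h + 8)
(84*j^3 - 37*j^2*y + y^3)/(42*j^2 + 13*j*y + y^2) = (12*j^2 - 7*j*y + y^2)/(6*j + y)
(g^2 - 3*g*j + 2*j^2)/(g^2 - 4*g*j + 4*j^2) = (g - j)/(g - 2*j)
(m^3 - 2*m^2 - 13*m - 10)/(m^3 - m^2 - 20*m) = (m^2 + 3*m + 2)/(m*(m + 4))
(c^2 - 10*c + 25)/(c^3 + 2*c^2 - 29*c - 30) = (c - 5)/(c^2 + 7*c + 6)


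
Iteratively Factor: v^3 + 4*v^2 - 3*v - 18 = (v - 2)*(v^2 + 6*v + 9) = (v - 2)*(v + 3)*(v + 3)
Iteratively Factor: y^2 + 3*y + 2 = (y + 2)*(y + 1)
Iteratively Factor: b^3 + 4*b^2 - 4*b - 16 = (b + 4)*(b^2 - 4) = (b + 2)*(b + 4)*(b - 2)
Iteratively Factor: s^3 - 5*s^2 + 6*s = (s)*(s^2 - 5*s + 6) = s*(s - 3)*(s - 2)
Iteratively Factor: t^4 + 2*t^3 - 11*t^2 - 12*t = (t + 1)*(t^3 + t^2 - 12*t) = t*(t + 1)*(t^2 + t - 12) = t*(t + 1)*(t + 4)*(t - 3)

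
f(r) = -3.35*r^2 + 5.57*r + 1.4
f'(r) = 5.57 - 6.7*r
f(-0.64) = -3.54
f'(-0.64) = 9.86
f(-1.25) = -10.80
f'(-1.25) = 13.94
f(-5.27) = -120.99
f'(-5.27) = 40.88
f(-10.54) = -429.46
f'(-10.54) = 76.19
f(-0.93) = -6.68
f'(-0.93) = 11.80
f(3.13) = -13.99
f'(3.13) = -15.40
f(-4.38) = -87.26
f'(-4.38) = 34.92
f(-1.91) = -21.46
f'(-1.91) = 18.37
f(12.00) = -414.16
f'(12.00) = -74.83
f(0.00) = 1.40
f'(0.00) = 5.57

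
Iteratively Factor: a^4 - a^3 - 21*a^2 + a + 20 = (a + 1)*(a^3 - 2*a^2 - 19*a + 20) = (a + 1)*(a + 4)*(a^2 - 6*a + 5) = (a - 1)*(a + 1)*(a + 4)*(a - 5)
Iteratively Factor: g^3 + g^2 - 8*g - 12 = (g - 3)*(g^2 + 4*g + 4) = (g - 3)*(g + 2)*(g + 2)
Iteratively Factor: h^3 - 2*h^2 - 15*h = (h + 3)*(h^2 - 5*h) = h*(h + 3)*(h - 5)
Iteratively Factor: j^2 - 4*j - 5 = (j + 1)*(j - 5)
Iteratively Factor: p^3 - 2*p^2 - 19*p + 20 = (p - 1)*(p^2 - p - 20) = (p - 1)*(p + 4)*(p - 5)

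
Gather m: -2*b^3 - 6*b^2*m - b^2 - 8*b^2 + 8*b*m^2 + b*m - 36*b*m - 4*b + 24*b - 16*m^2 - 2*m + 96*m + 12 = -2*b^3 - 9*b^2 + 20*b + m^2*(8*b - 16) + m*(-6*b^2 - 35*b + 94) + 12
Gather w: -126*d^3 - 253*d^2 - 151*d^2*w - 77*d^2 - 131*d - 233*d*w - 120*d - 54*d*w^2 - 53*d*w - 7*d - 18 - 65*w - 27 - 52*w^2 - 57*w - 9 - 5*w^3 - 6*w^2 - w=-126*d^3 - 330*d^2 - 258*d - 5*w^3 + w^2*(-54*d - 58) + w*(-151*d^2 - 286*d - 123) - 54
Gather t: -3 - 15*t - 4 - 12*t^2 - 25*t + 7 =-12*t^2 - 40*t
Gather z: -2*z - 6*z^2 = -6*z^2 - 2*z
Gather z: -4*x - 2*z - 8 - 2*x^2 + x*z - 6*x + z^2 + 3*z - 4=-2*x^2 - 10*x + z^2 + z*(x + 1) - 12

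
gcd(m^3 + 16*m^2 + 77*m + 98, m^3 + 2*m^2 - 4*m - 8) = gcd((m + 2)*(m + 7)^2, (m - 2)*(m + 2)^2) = m + 2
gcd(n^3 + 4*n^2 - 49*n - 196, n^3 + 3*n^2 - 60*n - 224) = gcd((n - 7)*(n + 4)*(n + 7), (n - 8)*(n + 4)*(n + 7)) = n^2 + 11*n + 28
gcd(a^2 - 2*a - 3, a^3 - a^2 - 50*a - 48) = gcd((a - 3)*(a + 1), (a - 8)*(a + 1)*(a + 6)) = a + 1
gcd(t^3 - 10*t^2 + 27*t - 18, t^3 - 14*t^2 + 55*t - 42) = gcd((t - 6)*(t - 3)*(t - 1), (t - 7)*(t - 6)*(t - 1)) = t^2 - 7*t + 6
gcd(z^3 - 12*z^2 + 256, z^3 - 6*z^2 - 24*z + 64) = z^2 - 4*z - 32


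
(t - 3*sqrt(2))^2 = t^2 - 6*sqrt(2)*t + 18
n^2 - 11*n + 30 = (n - 6)*(n - 5)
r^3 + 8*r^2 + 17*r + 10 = (r + 1)*(r + 2)*(r + 5)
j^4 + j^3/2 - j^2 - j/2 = j*(j - 1)*(j + 1/2)*(j + 1)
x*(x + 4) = x^2 + 4*x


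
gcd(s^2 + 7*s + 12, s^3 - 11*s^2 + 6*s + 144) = s + 3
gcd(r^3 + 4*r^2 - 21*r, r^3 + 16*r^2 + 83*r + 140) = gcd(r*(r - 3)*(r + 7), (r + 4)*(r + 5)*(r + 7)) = r + 7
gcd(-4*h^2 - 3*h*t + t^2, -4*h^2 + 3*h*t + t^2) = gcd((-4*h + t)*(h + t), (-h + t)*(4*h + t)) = 1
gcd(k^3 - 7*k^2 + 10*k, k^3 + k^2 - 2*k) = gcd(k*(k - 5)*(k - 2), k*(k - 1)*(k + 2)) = k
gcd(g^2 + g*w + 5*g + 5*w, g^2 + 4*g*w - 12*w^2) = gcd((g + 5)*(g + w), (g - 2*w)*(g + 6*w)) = 1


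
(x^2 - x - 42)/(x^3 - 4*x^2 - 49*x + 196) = (x + 6)/(x^2 + 3*x - 28)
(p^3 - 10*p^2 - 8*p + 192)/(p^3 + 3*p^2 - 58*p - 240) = (p^2 - 2*p - 24)/(p^2 + 11*p + 30)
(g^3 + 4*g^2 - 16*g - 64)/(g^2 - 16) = g + 4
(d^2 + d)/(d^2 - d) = (d + 1)/(d - 1)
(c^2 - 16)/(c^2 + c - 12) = (c - 4)/(c - 3)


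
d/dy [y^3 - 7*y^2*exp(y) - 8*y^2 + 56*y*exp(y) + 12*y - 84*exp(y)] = -7*y^2*exp(y) + 3*y^2 + 42*y*exp(y) - 16*y - 28*exp(y) + 12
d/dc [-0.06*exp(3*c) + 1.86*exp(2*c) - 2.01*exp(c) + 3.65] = (-0.18*exp(2*c) + 3.72*exp(c) - 2.01)*exp(c)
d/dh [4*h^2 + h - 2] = 8*h + 1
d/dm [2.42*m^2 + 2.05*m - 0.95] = 4.84*m + 2.05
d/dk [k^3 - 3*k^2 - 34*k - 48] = 3*k^2 - 6*k - 34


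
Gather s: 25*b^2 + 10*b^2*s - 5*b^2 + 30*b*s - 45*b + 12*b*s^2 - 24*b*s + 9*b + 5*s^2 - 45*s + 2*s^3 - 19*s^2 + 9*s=20*b^2 - 36*b + 2*s^3 + s^2*(12*b - 14) + s*(10*b^2 + 6*b - 36)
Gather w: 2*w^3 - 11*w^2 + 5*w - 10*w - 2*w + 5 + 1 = 2*w^3 - 11*w^2 - 7*w + 6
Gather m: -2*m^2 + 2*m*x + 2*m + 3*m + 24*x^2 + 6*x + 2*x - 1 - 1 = -2*m^2 + m*(2*x + 5) + 24*x^2 + 8*x - 2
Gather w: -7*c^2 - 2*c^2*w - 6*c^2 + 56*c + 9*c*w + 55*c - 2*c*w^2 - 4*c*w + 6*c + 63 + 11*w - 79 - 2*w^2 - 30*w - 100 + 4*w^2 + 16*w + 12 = -13*c^2 + 117*c + w^2*(2 - 2*c) + w*(-2*c^2 + 5*c - 3) - 104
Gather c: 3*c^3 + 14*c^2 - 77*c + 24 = 3*c^3 + 14*c^2 - 77*c + 24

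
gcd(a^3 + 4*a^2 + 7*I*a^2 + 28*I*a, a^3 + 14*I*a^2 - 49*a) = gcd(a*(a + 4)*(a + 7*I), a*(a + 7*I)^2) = a^2 + 7*I*a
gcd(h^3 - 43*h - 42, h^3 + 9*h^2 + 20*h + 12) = h^2 + 7*h + 6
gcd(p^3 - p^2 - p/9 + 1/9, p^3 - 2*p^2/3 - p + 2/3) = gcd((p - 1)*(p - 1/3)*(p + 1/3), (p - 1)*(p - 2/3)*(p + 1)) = p - 1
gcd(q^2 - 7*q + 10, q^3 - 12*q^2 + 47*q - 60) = q - 5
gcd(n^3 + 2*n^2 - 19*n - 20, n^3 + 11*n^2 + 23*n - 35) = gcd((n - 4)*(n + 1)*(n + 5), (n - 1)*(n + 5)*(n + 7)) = n + 5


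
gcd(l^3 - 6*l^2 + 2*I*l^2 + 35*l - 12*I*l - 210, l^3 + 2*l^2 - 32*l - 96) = l - 6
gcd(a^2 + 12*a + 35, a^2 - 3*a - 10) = 1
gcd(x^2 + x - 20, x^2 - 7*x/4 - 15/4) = 1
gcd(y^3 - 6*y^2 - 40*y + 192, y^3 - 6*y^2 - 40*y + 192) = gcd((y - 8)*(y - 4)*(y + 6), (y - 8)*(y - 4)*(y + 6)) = y^3 - 6*y^2 - 40*y + 192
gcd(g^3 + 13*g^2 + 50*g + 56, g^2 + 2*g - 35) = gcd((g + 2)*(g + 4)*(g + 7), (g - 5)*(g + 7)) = g + 7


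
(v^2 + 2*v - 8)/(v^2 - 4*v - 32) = (v - 2)/(v - 8)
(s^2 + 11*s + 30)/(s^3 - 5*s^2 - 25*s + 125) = (s + 6)/(s^2 - 10*s + 25)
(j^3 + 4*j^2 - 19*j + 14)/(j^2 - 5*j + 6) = (j^2 + 6*j - 7)/(j - 3)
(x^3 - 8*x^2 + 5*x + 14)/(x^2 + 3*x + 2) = (x^2 - 9*x + 14)/(x + 2)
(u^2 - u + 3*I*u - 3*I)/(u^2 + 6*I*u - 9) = (u - 1)/(u + 3*I)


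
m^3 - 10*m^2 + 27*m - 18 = (m - 6)*(m - 3)*(m - 1)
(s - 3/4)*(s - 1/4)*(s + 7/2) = s^3 + 5*s^2/2 - 53*s/16 + 21/32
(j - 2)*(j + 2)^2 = j^3 + 2*j^2 - 4*j - 8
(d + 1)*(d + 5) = d^2 + 6*d + 5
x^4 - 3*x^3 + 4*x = x*(x - 2)^2*(x + 1)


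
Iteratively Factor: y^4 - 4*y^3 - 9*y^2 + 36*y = (y + 3)*(y^3 - 7*y^2 + 12*y) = (y - 3)*(y + 3)*(y^2 - 4*y) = y*(y - 3)*(y + 3)*(y - 4)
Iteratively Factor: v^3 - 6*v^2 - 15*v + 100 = (v - 5)*(v^2 - v - 20) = (v - 5)^2*(v + 4)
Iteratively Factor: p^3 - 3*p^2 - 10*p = (p + 2)*(p^2 - 5*p) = p*(p + 2)*(p - 5)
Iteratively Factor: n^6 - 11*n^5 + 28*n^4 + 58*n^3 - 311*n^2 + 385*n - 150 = (n - 2)*(n^5 - 9*n^4 + 10*n^3 + 78*n^2 - 155*n + 75) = (n - 2)*(n - 1)*(n^4 - 8*n^3 + 2*n^2 + 80*n - 75) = (n - 2)*(n - 1)^2*(n^3 - 7*n^2 - 5*n + 75) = (n - 5)*(n - 2)*(n - 1)^2*(n^2 - 2*n - 15) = (n - 5)^2*(n - 2)*(n - 1)^2*(n + 3)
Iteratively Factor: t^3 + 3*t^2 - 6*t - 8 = (t + 4)*(t^2 - t - 2) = (t - 2)*(t + 4)*(t + 1)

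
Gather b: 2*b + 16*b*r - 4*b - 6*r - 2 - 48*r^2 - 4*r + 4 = b*(16*r - 2) - 48*r^2 - 10*r + 2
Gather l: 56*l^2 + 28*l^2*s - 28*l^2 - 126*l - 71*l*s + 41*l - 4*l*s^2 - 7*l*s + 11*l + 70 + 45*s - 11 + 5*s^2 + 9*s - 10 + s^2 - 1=l^2*(28*s + 28) + l*(-4*s^2 - 78*s - 74) + 6*s^2 + 54*s + 48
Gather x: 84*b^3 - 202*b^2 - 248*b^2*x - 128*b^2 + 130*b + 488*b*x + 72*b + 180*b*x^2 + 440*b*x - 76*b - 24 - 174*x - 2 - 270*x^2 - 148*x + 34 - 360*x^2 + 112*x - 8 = 84*b^3 - 330*b^2 + 126*b + x^2*(180*b - 630) + x*(-248*b^2 + 928*b - 210)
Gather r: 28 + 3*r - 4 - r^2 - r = -r^2 + 2*r + 24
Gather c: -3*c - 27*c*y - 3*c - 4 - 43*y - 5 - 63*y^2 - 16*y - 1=c*(-27*y - 6) - 63*y^2 - 59*y - 10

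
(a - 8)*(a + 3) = a^2 - 5*a - 24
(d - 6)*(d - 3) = d^2 - 9*d + 18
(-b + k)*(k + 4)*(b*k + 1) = -b^2*k^2 - 4*b^2*k + b*k^3 + 4*b*k^2 - b*k - 4*b + k^2 + 4*k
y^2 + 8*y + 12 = (y + 2)*(y + 6)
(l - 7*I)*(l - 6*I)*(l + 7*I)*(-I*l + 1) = -I*l^4 - 5*l^3 - 55*I*l^2 - 245*l - 294*I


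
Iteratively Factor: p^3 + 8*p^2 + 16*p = (p + 4)*(p^2 + 4*p) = (p + 4)^2*(p)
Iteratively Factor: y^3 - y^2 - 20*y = (y + 4)*(y^2 - 5*y) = y*(y + 4)*(y - 5)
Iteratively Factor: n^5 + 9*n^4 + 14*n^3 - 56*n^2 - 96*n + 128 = (n + 4)*(n^4 + 5*n^3 - 6*n^2 - 32*n + 32) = (n - 1)*(n + 4)*(n^3 + 6*n^2 - 32) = (n - 1)*(n + 4)^2*(n^2 + 2*n - 8) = (n - 1)*(n + 4)^3*(n - 2)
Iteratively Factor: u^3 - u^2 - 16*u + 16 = (u - 4)*(u^2 + 3*u - 4) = (u - 4)*(u - 1)*(u + 4)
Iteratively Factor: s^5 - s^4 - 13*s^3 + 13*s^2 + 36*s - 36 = (s - 1)*(s^4 - 13*s^2 + 36) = (s - 2)*(s - 1)*(s^3 + 2*s^2 - 9*s - 18) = (s - 2)*(s - 1)*(s + 3)*(s^2 - s - 6) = (s - 2)*(s - 1)*(s + 2)*(s + 3)*(s - 3)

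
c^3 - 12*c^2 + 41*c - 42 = (c - 7)*(c - 3)*(c - 2)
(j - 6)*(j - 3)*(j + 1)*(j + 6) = j^4 - 2*j^3 - 39*j^2 + 72*j + 108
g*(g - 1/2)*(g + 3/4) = g^3 + g^2/4 - 3*g/8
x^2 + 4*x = x*(x + 4)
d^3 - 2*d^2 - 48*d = d*(d - 8)*(d + 6)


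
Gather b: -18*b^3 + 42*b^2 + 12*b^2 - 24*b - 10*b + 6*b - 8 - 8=-18*b^3 + 54*b^2 - 28*b - 16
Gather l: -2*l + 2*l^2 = 2*l^2 - 2*l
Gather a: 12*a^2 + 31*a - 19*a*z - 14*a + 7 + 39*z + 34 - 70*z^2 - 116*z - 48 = 12*a^2 + a*(17 - 19*z) - 70*z^2 - 77*z - 7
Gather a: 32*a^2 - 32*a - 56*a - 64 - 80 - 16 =32*a^2 - 88*a - 160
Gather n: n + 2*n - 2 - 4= 3*n - 6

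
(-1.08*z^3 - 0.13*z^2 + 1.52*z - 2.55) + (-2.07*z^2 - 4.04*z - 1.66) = -1.08*z^3 - 2.2*z^2 - 2.52*z - 4.21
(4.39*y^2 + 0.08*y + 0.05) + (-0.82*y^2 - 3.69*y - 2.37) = 3.57*y^2 - 3.61*y - 2.32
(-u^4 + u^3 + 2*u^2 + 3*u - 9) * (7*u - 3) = -7*u^5 + 10*u^4 + 11*u^3 + 15*u^2 - 72*u + 27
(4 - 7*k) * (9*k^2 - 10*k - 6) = -63*k^3 + 106*k^2 + 2*k - 24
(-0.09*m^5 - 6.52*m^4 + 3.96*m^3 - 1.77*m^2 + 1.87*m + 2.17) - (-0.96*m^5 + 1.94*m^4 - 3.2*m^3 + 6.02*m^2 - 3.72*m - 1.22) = 0.87*m^5 - 8.46*m^4 + 7.16*m^3 - 7.79*m^2 + 5.59*m + 3.39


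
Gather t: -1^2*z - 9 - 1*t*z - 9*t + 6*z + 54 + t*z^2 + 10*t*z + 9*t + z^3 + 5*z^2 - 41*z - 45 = t*(z^2 + 9*z) + z^3 + 5*z^2 - 36*z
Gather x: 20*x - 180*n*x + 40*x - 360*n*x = x*(60 - 540*n)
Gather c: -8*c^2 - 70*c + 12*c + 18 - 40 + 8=-8*c^2 - 58*c - 14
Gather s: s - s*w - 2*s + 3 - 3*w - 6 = s*(-w - 1) - 3*w - 3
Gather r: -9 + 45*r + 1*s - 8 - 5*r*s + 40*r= r*(85 - 5*s) + s - 17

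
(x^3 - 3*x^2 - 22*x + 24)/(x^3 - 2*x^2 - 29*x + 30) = (x + 4)/(x + 5)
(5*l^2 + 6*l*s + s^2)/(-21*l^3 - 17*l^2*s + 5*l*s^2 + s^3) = (5*l + s)/(-21*l^2 + 4*l*s + s^2)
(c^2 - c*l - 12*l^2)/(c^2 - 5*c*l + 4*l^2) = (c + 3*l)/(c - l)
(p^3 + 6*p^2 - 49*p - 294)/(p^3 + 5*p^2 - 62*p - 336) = (p - 7)/(p - 8)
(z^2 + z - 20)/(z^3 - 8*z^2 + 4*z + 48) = (z + 5)/(z^2 - 4*z - 12)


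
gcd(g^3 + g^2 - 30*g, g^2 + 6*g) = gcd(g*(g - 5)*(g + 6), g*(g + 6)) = g^2 + 6*g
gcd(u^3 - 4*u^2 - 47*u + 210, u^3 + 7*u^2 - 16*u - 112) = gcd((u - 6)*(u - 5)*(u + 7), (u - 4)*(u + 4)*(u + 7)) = u + 7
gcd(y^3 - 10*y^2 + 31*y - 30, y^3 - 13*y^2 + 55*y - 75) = y^2 - 8*y + 15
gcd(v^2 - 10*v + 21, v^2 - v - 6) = v - 3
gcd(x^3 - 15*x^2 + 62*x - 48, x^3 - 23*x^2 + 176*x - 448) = x - 8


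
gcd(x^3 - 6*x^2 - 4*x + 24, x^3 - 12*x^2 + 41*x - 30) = x - 6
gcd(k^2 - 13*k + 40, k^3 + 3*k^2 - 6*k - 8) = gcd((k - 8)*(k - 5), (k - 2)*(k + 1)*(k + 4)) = 1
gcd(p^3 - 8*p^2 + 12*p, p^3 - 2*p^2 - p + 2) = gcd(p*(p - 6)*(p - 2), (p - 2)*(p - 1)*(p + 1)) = p - 2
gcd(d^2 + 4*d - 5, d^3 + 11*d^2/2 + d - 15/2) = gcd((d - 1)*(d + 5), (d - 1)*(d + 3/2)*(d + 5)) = d^2 + 4*d - 5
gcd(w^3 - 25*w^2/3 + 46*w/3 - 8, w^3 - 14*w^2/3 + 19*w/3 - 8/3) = w - 1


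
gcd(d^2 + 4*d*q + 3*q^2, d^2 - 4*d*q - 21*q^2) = d + 3*q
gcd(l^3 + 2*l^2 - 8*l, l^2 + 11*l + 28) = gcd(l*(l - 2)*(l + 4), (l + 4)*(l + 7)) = l + 4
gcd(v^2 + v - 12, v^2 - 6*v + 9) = v - 3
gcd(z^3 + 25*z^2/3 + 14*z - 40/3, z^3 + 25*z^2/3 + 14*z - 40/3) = z^3 + 25*z^2/3 + 14*z - 40/3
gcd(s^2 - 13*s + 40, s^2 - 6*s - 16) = s - 8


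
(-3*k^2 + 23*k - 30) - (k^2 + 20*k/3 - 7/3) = -4*k^2 + 49*k/3 - 83/3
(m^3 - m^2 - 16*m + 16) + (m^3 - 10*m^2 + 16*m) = 2*m^3 - 11*m^2 + 16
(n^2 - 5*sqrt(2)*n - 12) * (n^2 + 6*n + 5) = n^4 - 5*sqrt(2)*n^3 + 6*n^3 - 30*sqrt(2)*n^2 - 7*n^2 - 72*n - 25*sqrt(2)*n - 60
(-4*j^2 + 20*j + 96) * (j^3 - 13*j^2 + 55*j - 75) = -4*j^5 + 72*j^4 - 384*j^3 + 152*j^2 + 3780*j - 7200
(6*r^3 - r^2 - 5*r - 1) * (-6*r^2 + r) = -36*r^5 + 12*r^4 + 29*r^3 + r^2 - r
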